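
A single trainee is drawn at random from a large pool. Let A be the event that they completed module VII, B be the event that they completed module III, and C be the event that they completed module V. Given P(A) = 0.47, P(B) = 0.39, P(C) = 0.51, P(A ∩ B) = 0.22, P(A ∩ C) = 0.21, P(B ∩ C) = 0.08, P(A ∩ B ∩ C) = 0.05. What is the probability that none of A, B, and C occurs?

P(A ∪ B ∪ C) = 0.47 + 0.39 + 0.51 − 0.22 − 0.21 − 0.08 + 0.05 = 0.91
P(none) = 1 − 0.91 = 0.09

0.09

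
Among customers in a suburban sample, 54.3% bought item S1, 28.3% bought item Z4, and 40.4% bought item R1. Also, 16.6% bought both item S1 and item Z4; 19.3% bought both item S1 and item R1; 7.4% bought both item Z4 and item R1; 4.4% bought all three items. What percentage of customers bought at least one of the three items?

P(at least one) = 54.3 + 28.3 + 40.4 − 16.6 − 19.3 − 7.4 + 4.4 = 84.1%

84.1%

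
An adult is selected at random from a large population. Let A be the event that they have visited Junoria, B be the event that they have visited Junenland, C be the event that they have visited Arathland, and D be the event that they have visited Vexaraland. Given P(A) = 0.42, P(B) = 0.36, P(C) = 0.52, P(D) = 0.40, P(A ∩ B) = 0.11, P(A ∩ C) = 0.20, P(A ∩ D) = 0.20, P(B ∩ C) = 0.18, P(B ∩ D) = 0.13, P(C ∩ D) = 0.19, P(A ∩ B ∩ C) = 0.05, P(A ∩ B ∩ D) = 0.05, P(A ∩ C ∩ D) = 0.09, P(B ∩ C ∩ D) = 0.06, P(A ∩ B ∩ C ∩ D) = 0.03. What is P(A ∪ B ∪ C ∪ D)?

0.91

By inclusion–exclusion:
P(A ∪ B ∪ C ∪ D) = 0.42 + 0.36 + 0.52 + 0.40 − 0.11 − 0.20 − 0.20 − 0.18 − 0.13 − 0.19 + 0.05 + 0.05 + 0.09 + 0.06 − 0.03 = 0.91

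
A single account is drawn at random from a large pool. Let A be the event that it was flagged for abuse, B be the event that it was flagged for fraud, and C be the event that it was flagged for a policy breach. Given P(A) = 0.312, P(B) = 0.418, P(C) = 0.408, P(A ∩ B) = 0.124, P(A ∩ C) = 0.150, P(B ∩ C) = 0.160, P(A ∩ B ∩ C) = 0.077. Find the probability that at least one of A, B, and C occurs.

0.781

By inclusion-exclusion,
P(A ∪ B ∪ C) = 0.312 + 0.418 + 0.408 − 0.124 − 0.150 − 0.160 + 0.077 = 0.781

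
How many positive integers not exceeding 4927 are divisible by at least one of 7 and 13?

By inclusion–exclusion:
⌊4927/7⌋ + ⌊4927/13⌋ − ⌊4927/91⌋ = 703 + 379 − 54 = 1028

1028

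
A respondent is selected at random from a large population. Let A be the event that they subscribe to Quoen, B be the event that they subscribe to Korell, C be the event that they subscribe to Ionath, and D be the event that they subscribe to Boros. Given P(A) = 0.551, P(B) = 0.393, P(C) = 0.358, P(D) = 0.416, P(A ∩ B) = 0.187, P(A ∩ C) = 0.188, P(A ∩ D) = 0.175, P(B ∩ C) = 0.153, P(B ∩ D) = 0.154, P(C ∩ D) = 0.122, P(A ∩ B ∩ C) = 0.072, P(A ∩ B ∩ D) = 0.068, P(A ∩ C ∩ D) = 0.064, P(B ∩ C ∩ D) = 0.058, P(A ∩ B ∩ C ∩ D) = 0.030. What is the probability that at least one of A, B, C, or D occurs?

By inclusion-exclusion,
P(A ∪ B ∪ C ∪ D) = 0.551 + 0.393 + 0.358 + 0.416 − 0.187 − 0.188 − 0.175 − 0.153 − 0.154 − 0.122 + 0.072 + 0.068 + 0.064 + 0.058 − 0.030 = 0.971

0.971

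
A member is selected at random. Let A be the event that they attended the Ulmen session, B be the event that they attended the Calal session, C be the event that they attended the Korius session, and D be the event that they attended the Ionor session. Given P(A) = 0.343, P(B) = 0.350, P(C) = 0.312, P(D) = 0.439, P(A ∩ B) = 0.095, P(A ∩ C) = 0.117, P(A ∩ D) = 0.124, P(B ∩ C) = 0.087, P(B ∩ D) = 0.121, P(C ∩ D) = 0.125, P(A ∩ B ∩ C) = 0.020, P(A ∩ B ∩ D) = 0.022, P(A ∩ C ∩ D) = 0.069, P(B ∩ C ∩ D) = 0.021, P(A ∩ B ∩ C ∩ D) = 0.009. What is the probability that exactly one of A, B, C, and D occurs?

0.466

By inclusion–exclusion (exactly-one form):
P(exactly one) = 0.343 + 0.350 + 0.312 + 0.439 − 2·0.095 − 2·0.117 − 2·0.124 − 2·0.087 − 2·0.121 − 2·0.125 + 3·0.020 + 3·0.022 + 3·0.069 + 3·0.021 − 4·0.009 = 0.466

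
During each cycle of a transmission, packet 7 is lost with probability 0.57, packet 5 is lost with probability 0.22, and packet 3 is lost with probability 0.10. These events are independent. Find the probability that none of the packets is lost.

P(none) = (1 − 0.57) × (1 − 0.22) × (1 − 0.10) = 0.43 × 0.78 × 0.90 = 0.30186

0.30186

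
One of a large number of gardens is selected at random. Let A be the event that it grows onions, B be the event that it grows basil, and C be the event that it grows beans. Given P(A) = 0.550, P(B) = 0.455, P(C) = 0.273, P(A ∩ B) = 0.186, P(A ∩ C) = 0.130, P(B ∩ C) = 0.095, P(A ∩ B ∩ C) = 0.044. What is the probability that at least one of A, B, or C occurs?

Using inclusion–exclusion:
P(A ∪ B ∪ C) = 0.550 + 0.455 + 0.273 − 0.186 − 0.130 − 0.095 + 0.044 = 0.911

0.911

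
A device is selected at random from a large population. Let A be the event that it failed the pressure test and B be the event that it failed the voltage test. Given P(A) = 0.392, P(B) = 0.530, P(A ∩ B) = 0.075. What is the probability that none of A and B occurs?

0.153

By inclusion-exclusion,
P(A ∪ B) = 0.392 + 0.530 − 0.075 = 0.847
P(none) = 1 − 0.847 = 0.153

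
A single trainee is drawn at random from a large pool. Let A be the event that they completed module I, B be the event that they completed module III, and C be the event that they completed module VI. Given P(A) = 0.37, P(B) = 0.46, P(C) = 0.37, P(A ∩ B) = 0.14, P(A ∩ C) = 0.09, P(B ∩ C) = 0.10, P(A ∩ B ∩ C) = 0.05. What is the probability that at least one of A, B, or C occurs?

0.92

P(A ∪ B ∪ C) = 0.37 + 0.46 + 0.37 − 0.14 − 0.09 − 0.10 + 0.05 = 0.92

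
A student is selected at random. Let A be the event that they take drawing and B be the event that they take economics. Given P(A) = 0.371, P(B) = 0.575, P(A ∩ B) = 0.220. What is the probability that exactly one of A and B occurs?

0.506

P(exactly one) = 0.371 + 0.575 − 2·0.220 = 0.506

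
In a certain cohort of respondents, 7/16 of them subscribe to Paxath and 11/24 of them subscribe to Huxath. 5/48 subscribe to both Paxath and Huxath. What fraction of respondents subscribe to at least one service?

P(at least one) = 7/16 + 11/24 − 5/48 = 19/24

19/24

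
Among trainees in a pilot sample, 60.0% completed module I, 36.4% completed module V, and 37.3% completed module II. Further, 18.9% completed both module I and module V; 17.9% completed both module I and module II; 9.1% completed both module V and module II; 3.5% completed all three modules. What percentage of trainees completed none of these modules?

Apply inclusion-exclusion:
P(union) = 60.0 + 36.4 + 37.3 − 18.9 − 17.9 − 9.1 + 3.5 = 91.3%
P(none) = 100% − 91.3% = 8.7%

8.7%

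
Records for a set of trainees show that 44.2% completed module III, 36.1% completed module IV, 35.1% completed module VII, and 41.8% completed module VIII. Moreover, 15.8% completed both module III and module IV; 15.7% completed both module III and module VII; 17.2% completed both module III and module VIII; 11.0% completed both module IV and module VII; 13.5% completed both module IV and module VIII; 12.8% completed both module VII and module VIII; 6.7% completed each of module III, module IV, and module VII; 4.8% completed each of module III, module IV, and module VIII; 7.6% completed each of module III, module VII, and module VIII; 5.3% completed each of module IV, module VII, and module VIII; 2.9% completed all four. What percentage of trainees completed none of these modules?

7.3%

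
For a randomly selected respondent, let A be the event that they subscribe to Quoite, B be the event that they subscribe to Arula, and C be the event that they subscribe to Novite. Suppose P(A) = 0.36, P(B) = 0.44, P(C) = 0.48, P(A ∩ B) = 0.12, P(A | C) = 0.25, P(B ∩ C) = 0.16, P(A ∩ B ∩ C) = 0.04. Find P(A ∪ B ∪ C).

0.92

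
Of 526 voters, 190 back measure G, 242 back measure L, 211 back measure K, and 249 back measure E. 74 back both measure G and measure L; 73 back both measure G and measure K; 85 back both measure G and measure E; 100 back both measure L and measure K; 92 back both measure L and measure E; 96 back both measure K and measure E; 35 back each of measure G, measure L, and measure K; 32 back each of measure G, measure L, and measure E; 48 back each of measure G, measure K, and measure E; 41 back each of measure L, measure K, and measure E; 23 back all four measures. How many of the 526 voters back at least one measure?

Using inclusion–exclusion:
N(≥1) = 190 + 242 + 211 + 249 − 74 − 73 − 85 − 100 − 92 − 96 + 35 + 32 + 48 + 41 − 23 = 505

505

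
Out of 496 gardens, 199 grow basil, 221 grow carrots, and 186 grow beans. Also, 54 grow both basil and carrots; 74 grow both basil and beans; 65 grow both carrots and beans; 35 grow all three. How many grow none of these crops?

By inclusion–exclusion:
|union| = 199 + 221 + 186 − 54 − 74 − 65 + 35 = 448
None: 496 − 448 = 48

48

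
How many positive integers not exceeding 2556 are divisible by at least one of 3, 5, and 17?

1273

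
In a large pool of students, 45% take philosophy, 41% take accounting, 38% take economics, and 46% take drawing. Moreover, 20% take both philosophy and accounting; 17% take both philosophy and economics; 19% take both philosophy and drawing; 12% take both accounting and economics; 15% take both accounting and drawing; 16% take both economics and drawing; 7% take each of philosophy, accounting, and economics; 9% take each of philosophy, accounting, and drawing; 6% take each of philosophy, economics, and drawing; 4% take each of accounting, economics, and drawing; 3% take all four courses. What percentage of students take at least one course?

P(≥1) = 45 + 41 + 38 + 46 − 20 − 17 − 19 − 12 − 15 − 16 + 7 + 9 + 6 + 4 − 3 = 94%

94%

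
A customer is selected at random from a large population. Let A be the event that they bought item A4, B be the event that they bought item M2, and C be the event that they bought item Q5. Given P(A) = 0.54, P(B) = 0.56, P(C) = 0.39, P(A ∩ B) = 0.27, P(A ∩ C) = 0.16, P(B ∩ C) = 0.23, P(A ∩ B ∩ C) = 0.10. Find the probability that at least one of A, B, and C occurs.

0.93

By inclusion-exclusion,
P(A ∪ B ∪ C) = 0.54 + 0.56 + 0.39 − 0.27 − 0.16 − 0.23 + 0.10 = 0.93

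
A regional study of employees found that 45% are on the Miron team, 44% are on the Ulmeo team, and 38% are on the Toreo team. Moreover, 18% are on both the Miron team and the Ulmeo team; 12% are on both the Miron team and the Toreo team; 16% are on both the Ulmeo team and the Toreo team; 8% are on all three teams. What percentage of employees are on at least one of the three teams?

89%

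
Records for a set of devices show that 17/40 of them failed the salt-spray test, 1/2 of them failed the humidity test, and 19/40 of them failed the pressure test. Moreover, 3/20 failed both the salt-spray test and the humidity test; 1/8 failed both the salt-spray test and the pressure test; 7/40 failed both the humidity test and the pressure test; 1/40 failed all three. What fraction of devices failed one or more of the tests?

P(at least one) = 17/40 + 1/2 + 19/40 − 3/20 − 1/8 − 7/40 + 1/40 = 39/40

39/40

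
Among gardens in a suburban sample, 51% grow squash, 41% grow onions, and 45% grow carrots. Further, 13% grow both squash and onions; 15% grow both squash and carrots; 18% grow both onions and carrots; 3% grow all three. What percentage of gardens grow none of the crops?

6%

P(at least one) = 51 + 41 + 45 − 13 − 15 − 18 + 3 = 94%
P(none) = 100% − 94% = 6%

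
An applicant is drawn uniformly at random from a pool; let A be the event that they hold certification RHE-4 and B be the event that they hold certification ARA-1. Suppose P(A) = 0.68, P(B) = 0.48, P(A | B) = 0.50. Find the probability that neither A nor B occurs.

P(A ∩ B) = P(B)·P(A|B) = 0.48 × 0.50 = 0.24
P(A ∪ B) = 0.68 + 0.48 − 0.24 = 0.92
P(none) = 1 − 0.92 = 0.08

0.08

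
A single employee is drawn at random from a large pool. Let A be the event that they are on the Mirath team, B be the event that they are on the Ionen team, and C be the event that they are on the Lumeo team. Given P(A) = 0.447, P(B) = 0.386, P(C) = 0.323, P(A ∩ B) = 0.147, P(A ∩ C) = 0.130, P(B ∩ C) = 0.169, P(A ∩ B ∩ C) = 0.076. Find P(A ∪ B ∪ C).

P(A ∪ B ∪ C) = 0.447 + 0.386 + 0.323 − 0.147 − 0.130 − 0.169 + 0.076 = 0.786

0.786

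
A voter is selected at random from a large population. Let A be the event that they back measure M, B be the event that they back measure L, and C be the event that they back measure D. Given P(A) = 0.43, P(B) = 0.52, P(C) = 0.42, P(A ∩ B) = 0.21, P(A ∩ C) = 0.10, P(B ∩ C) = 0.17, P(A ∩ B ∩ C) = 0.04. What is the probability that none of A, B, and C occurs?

By inclusion–exclusion:
P(A ∪ B ∪ C) = 0.43 + 0.52 + 0.42 − 0.21 − 0.10 − 0.17 + 0.04 = 0.93
P(none) = 1 − 0.93 = 0.07

0.07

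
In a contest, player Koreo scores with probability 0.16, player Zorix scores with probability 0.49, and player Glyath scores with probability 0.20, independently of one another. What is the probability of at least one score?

P(none) = (1 − 0.16) × (1 − 0.49) × (1 − 0.20) = 0.84 × 0.51 × 0.80 = 0.34272
P(at least one) = 1 − 0.34272 = 0.65728

0.65728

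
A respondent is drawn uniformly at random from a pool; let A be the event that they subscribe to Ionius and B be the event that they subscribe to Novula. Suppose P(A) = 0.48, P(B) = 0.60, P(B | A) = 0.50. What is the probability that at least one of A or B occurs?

P(A ∩ B) = P(A)·P(B|A) = 0.48 × 0.50 = 0.24
By inclusion-exclusion,
P(A ∪ B) = 0.48 + 0.60 − 0.24 = 0.84

0.84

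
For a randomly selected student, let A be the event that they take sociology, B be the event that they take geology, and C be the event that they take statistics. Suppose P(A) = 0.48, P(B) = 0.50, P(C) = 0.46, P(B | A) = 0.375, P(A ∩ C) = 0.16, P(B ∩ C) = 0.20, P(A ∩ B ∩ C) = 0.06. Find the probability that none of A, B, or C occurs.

P(A ∩ B) = P(A)·P(B|A) = 0.48 × 0.375 = 0.18
P(A ∪ B ∪ C) = 0.48 + 0.50 + 0.46 − 0.18 − 0.16 − 0.20 + 0.06 = 0.96
P(none) = 1 − 0.96 = 0.04

0.04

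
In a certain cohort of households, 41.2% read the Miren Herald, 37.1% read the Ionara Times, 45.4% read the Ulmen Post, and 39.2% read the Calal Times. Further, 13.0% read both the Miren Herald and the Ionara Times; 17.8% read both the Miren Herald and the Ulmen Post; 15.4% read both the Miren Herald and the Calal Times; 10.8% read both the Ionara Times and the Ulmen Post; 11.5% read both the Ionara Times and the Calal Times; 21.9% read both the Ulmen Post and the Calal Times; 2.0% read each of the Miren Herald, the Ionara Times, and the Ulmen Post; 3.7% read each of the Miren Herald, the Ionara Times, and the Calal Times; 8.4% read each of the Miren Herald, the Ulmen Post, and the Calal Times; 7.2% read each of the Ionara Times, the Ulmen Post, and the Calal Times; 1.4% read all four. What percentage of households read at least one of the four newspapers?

P(≥1) = 41.2 + 37.1 + 45.4 + 39.2 − 13.0 − 17.8 − 15.4 − 10.8 − 11.5 − 21.9 + 2.0 + 3.7 + 8.4 + 7.2 − 1.4 = 92.4%

92.4%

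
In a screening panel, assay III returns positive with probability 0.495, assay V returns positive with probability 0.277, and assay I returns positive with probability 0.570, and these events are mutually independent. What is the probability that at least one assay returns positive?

0.84300055

Since the events are independent, P(none) is the product of the individual non-occurrence probabilities.
P(none) = (1 − 0.495) × (1 − 0.277) × (1 − 0.570) = 0.505 × 0.723 × 0.430 = 0.15699945
P(at least one) = 1 − 0.15699945 = 0.84300055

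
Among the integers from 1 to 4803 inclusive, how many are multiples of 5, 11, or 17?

1515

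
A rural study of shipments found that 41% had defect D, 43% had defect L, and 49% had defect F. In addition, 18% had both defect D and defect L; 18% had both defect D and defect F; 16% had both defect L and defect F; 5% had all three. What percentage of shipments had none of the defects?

14%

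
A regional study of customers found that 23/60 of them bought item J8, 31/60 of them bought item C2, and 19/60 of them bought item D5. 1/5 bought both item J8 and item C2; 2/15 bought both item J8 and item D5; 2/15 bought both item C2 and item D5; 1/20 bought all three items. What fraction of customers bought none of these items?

1/5

By inclusion–exclusion:
P(≥1) = 23/60 + 31/60 + 19/60 − 1/5 − 2/15 − 2/15 + 1/20 = 4/5
P(none) = 1 − 4/5 = 1/5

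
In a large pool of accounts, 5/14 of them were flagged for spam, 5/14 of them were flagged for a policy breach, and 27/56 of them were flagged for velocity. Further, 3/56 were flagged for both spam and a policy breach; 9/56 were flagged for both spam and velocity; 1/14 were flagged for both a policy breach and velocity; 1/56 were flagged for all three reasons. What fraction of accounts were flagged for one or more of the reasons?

13/14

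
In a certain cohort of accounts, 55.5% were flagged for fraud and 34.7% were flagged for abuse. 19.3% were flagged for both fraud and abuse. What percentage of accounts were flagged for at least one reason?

70.9%

Using inclusion–exclusion:
P(union) = 55.5 + 34.7 − 19.3 = 70.9%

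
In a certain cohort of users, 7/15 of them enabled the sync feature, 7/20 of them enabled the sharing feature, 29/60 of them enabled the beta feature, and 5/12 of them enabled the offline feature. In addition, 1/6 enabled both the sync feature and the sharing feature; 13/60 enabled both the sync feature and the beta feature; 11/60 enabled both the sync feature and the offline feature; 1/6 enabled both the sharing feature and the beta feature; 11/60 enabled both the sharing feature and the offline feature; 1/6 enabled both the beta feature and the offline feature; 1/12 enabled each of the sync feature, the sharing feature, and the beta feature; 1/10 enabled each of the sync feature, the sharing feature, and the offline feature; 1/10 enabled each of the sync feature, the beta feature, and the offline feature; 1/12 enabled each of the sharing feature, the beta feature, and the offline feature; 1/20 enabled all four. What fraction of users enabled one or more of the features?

19/20

Using inclusion–exclusion:
P(union) = 7/15 + 7/20 + 29/60 + 5/12 − 1/6 − 13/60 − 11/60 − 1/6 − 11/60 − 1/6 + 1/12 + 1/10 + 1/10 + 1/12 − 1/20 = 19/20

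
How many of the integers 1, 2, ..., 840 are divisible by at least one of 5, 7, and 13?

168 + 120 + 64 − 24 − 12 − 9 + 1 = 308

308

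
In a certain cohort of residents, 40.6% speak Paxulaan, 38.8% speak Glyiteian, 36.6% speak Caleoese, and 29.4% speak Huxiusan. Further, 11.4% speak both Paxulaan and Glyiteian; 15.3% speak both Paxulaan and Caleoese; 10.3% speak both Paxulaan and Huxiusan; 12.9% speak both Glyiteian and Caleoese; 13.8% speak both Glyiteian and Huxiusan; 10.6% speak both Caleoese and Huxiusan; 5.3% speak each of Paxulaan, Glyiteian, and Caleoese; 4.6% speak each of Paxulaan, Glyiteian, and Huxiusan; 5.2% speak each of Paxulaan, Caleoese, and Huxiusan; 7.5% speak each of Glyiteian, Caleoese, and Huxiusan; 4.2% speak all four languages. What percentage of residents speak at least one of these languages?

89.5%

P(union) = 40.6 + 38.8 + 36.6 + 29.4 − 11.4 − 15.3 − 10.3 − 12.9 − 13.8 − 10.6 + 5.3 + 4.6 + 5.2 + 7.5 − 4.2 = 89.5%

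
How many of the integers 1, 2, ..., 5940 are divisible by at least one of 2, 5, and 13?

3746

Using inclusion–exclusion:
2970 + 1188 + 456 − 594 − 228 − 91 + 45 = 3746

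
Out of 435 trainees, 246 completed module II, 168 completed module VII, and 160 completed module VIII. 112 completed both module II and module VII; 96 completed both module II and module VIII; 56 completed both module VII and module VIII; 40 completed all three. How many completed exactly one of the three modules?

166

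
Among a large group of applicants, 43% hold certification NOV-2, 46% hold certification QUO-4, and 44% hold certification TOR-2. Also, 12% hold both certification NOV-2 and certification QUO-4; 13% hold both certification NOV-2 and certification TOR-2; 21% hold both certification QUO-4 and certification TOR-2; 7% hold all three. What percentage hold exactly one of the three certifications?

Using the inclusion–exclusion count for exactly one event:
P(exactly one) = 43 + 46 + 44 − 2·12 − 2·13 − 2·21 + 3·7 = 62%

62%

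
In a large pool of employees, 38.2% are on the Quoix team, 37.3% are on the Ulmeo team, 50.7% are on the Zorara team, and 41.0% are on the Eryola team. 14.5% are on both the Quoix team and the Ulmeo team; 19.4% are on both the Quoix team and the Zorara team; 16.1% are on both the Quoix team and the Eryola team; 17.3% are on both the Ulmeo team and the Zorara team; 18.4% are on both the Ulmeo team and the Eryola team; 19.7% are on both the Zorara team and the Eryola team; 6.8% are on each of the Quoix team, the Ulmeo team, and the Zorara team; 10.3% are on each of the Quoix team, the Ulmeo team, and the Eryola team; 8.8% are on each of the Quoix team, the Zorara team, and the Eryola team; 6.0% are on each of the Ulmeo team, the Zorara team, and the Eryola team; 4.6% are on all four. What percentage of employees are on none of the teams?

10.9%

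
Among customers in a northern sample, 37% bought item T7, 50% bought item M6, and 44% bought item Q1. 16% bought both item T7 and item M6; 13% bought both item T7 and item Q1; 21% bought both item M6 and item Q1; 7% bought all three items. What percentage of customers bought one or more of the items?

P(≥1) = 37 + 50 + 44 − 16 − 13 − 21 + 7 = 88%

88%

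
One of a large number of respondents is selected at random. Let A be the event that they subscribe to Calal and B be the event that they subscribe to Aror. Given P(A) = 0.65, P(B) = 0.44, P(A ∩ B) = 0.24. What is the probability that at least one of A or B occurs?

0.85

P(A ∪ B) = 0.65 + 0.44 − 0.24 = 0.85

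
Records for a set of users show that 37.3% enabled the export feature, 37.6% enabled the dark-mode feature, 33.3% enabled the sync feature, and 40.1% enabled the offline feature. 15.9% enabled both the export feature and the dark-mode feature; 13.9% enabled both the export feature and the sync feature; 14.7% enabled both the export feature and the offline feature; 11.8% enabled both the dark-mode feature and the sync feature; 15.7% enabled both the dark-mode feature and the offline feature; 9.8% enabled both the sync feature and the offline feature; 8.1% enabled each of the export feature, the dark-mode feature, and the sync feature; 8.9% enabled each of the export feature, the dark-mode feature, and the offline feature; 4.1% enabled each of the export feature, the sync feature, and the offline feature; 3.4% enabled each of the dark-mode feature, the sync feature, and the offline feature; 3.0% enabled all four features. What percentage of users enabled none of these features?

Apply inclusion-exclusion:
P(≥1) = 37.3 + 37.6 + 33.3 + 40.1 − 15.9 − 13.9 − 14.7 − 11.8 − 15.7 − 9.8 + 8.1 + 8.9 + 4.1 + 3.4 − 3.0 = 88.0%
P(none) = 100% − 88.0% = 12.0%

12.0%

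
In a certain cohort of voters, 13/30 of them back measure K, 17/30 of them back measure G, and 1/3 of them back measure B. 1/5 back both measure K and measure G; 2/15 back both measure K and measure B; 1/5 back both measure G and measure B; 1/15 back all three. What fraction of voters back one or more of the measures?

13/15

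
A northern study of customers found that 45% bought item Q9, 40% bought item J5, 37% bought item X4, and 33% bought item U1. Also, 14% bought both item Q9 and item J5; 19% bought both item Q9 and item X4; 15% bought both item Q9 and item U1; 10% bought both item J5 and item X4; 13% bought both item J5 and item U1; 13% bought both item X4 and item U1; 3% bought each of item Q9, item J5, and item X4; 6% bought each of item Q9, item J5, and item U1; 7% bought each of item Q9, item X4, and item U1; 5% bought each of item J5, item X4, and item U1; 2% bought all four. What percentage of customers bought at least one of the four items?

By inclusion-exclusion,
P(union) = 45 + 40 + 37 + 33 − 14 − 19 − 15 − 10 − 13 − 13 + 3 + 6 + 7 + 5 − 2 = 90%

90%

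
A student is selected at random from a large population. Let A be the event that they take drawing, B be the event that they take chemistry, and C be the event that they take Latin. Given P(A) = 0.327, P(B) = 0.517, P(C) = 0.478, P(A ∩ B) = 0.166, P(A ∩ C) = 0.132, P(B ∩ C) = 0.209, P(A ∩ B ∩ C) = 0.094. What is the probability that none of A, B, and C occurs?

P(A ∪ B ∪ C) = 0.327 + 0.517 + 0.478 − 0.166 − 0.132 − 0.209 + 0.094 = 0.909
P(none) = 1 − 0.909 = 0.091

0.091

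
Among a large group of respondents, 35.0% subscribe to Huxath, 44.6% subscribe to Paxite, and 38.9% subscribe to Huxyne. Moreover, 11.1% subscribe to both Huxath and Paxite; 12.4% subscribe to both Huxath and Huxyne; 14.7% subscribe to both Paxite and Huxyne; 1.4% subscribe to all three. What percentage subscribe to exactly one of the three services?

46.3%

Using the inclusion–exclusion count for exactly one event:
P(exactly one) = 35.0 + 44.6 + 38.9 − 2·11.1 − 2·12.4 − 2·14.7 + 3·1.4 = 46.3%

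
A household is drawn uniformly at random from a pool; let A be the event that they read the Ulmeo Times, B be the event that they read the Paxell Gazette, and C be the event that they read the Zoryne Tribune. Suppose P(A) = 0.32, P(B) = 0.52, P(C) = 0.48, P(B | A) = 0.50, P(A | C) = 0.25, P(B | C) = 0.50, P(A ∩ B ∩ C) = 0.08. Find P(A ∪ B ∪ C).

P(A ∩ B) = P(A)·P(B|A) = 0.32 × 0.50 = 0.16
P(A ∩ C) = P(C)·P(A|C) = 0.48 × 0.25 = 0.12
P(B ∩ C) = P(C)·P(B|C) = 0.48 × 0.50 = 0.24
Apply inclusion-exclusion:
P(A ∪ B ∪ C) = 0.32 + 0.52 + 0.48 − 0.16 − 0.12 − 0.24 + 0.08 = 0.88

0.88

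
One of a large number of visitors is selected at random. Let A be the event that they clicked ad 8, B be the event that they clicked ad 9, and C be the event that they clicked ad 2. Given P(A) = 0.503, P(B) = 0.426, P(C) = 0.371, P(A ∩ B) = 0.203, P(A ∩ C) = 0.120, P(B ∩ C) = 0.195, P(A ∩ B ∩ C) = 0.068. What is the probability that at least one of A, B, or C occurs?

0.850

Using inclusion–exclusion:
P(A ∪ B ∪ C) = 0.503 + 0.426 + 0.371 − 0.203 − 0.120 − 0.195 + 0.068 = 0.850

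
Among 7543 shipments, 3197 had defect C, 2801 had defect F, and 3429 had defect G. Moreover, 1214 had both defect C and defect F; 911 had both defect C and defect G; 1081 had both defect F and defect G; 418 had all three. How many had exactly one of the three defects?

4269

|exactly one| = 3197 + 2801 + 3429 − 2·1214 − 2·911 − 2·1081 + 3·418 = 4269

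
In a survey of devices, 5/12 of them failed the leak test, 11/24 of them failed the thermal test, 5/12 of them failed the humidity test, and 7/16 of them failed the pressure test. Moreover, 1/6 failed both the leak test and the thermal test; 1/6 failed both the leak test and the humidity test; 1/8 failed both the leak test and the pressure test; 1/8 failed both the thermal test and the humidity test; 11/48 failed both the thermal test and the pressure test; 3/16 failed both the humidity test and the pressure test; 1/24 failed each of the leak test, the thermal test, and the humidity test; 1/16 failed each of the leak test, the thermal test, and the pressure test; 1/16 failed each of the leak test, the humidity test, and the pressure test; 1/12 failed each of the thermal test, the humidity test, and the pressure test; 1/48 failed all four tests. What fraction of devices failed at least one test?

P(union) = 5/12 + 11/24 + 5/12 + 7/16 − 1/6 − 1/6 − 1/8 − 1/8 − 11/48 − 3/16 + 1/24 + 1/16 + 1/16 + 1/12 − 1/48 = 23/24

23/24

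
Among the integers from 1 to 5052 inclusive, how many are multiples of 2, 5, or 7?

3320

⌊5052/2⌋ + ⌊5052/5⌋ + ⌊5052/7⌋ − ⌊5052/10⌋ − ⌊5052/14⌋ − ⌊5052/35⌋ + ⌊5052/70⌋ = 2526 + 1010 + 721 − 505 − 360 − 144 + 72 = 3320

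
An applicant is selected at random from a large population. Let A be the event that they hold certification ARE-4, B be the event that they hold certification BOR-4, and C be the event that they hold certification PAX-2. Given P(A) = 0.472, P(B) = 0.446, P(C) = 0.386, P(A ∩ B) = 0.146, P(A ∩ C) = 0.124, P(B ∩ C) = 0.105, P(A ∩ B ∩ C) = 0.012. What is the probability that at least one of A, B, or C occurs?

0.941

By inclusion-exclusion,
P(A ∪ B ∪ C) = 0.472 + 0.446 + 0.386 − 0.146 − 0.124 − 0.105 + 0.012 = 0.941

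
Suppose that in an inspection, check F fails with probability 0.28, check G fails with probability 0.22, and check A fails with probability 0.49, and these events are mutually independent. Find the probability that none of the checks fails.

0.286416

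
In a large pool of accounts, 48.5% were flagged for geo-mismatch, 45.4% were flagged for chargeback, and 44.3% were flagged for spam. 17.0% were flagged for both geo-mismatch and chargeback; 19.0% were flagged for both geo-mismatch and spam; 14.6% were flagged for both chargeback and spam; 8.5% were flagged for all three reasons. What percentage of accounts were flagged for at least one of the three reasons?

By inclusion–exclusion:
P(union) = 48.5 + 45.4 + 44.3 − 17.0 − 19.0 − 14.6 + 8.5 = 96.1%

96.1%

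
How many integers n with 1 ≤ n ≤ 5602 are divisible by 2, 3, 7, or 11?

4148

Apply inclusion-exclusion:
2801 + 1867 + 800 + 509 − 933 − 400 − 254 − 266 − 169 − 72 + 133 + 84 + 36 + 24 − 12 = 4148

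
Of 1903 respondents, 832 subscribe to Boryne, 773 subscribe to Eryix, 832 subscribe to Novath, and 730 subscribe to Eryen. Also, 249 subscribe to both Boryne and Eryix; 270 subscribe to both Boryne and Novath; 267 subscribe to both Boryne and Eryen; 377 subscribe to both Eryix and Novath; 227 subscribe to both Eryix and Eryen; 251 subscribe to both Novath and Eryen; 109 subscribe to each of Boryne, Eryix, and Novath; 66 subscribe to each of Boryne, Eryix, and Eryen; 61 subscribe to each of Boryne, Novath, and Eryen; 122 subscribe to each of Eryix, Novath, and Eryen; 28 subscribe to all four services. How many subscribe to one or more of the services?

1856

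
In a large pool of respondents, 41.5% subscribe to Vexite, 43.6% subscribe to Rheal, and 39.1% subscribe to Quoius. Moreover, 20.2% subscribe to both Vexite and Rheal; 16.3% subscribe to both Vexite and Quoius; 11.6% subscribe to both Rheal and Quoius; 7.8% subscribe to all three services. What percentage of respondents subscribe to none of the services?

16.1%

Apply inclusion-exclusion:
P(union) = 41.5 + 43.6 + 39.1 − 20.2 − 16.3 − 11.6 + 7.8 = 83.9%
P(none) = 100% − 83.9% = 16.1%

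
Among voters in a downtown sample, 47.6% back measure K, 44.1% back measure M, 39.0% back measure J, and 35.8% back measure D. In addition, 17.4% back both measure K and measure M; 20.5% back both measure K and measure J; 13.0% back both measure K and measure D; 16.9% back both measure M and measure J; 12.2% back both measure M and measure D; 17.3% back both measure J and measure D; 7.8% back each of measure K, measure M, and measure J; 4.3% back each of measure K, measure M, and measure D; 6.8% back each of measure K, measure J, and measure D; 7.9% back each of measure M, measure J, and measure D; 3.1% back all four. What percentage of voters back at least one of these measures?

P(union) = 47.6 + 44.1 + 39.0 + 35.8 − 17.4 − 20.5 − 13.0 − 16.9 − 12.2 − 17.3 + 7.8 + 4.3 + 6.8 + 7.9 − 3.1 = 92.9%

92.9%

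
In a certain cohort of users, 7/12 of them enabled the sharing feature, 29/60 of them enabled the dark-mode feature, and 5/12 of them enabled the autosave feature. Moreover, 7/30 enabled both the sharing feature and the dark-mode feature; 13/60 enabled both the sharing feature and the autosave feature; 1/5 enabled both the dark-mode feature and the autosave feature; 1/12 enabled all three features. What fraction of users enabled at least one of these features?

P(at least one) = 7/12 + 29/60 + 5/12 − 7/30 − 13/60 − 1/5 + 1/12 = 11/12

11/12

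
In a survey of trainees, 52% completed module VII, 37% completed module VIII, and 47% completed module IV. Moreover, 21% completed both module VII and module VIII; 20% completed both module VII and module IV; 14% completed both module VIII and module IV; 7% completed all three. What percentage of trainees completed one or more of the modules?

88%

Inclusion–exclusion gives
P(≥1) = 52 + 37 + 47 − 21 − 20 − 14 + 7 = 88%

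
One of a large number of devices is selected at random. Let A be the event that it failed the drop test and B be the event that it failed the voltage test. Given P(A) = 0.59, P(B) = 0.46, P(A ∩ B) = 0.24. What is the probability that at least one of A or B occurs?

Inclusion–exclusion gives
P(A ∪ B) = 0.59 + 0.46 − 0.24 = 0.81

0.81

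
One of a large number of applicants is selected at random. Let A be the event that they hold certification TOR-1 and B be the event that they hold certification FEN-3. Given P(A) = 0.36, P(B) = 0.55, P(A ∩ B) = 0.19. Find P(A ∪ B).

0.72

P(A ∪ B) = 0.36 + 0.55 − 0.19 = 0.72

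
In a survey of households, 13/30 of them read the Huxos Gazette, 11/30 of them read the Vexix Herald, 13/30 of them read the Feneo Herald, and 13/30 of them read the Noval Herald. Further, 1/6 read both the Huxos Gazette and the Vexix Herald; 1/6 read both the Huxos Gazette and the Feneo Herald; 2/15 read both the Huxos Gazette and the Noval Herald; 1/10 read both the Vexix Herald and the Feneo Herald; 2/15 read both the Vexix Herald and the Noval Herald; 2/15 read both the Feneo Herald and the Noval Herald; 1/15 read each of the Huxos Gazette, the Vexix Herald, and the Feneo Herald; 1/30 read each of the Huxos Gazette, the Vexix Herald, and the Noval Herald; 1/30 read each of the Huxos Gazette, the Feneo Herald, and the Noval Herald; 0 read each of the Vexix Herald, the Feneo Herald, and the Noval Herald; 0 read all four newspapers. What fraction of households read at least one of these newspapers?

Apply inclusion-exclusion:
P(union) = 13/30 + 11/30 + 13/30 + 13/30 − 1/6 − 1/6 − 2/15 − 1/10 − 2/15 − 2/15 + 1/15 + 1/30 + 1/30 + 0 − 0 = 29/30

29/30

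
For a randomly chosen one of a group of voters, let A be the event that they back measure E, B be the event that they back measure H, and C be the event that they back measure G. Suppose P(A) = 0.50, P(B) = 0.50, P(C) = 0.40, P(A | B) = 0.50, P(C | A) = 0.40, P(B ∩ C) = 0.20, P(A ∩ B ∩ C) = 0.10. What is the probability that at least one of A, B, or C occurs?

0.85

P(A ∩ B) = P(B)·P(A|B) = 0.50 × 0.50 = 0.25
P(A ∩ C) = P(A)·P(C|A) = 0.50 × 0.40 = 0.20
By inclusion–exclusion:
P(A ∪ B ∪ C) = 0.50 + 0.50 + 0.40 − 0.25 − 0.20 − 0.20 + 0.10 = 0.85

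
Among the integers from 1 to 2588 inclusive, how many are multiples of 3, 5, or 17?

1289

Using inclusion–exclusion:
862 + 517 + 152 − 172 − 50 − 30 + 10 = 1289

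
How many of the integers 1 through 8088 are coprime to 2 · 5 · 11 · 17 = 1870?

2769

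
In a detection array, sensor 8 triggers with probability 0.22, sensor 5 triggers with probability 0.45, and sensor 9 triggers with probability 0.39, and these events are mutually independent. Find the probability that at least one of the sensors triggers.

P(none) = (1 − 0.22) × (1 − 0.45) × (1 − 0.39) = 0.78 × 0.55 × 0.61 = 0.26169
P(at least one) = 1 − 0.26169 = 0.73831

0.73831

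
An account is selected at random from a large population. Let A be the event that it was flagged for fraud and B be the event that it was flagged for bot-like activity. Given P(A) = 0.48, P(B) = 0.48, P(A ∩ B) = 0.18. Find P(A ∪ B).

0.78

Inclusion–exclusion gives
P(A ∪ B) = 0.48 + 0.48 − 0.18 = 0.78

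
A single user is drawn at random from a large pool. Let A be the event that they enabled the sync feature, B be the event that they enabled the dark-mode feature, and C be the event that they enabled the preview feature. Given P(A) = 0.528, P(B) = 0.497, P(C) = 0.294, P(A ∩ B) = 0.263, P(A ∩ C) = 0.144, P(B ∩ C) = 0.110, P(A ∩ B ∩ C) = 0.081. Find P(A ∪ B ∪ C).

0.883

By inclusion–exclusion:
P(A ∪ B ∪ C) = 0.528 + 0.497 + 0.294 − 0.263 − 0.144 − 0.110 + 0.081 = 0.883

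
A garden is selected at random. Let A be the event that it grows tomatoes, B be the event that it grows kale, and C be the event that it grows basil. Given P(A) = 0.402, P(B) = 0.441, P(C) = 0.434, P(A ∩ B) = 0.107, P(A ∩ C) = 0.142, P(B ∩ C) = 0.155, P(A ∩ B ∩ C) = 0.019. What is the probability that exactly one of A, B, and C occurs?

P(exactly one) = 0.402 + 0.441 + 0.434 − 2·0.107 − 2·0.142 − 2·0.155 + 3·0.019 = 0.526

0.526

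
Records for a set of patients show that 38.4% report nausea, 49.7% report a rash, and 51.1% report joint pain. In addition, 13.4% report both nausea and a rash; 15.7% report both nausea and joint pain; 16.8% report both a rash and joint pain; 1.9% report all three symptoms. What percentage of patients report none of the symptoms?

4.8%

Using inclusion–exclusion:
P(union) = 38.4 + 49.7 + 51.1 − 13.4 − 15.7 − 16.8 + 1.9 = 95.2%
P(none) = 100% − 95.2% = 4.8%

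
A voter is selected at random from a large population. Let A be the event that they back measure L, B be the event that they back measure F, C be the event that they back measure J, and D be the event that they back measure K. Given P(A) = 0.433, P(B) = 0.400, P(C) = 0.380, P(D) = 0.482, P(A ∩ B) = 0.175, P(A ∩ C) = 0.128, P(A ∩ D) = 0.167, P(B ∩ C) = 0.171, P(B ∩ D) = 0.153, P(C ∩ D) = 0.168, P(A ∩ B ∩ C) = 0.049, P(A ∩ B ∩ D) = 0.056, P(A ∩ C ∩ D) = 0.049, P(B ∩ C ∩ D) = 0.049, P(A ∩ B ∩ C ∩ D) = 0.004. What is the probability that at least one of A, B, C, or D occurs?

0.932

By inclusion–exclusion:
P(A ∪ B ∪ C ∪ D) = 0.433 + 0.400 + 0.380 + 0.482 − 0.175 − 0.128 − 0.167 − 0.171 − 0.153 − 0.168 + 0.049 + 0.056 + 0.049 + 0.049 − 0.004 = 0.932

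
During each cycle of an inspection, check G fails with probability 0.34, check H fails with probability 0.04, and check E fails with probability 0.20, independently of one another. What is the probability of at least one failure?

P(none) = (1 − 0.34) × (1 − 0.04) × (1 − 0.20) = 0.66 × 0.96 × 0.80 = 0.50688
P(at least one) = 1 − 0.50688 = 0.49312

0.49312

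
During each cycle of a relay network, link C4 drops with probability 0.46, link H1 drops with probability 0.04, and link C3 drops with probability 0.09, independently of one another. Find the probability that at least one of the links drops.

0.528256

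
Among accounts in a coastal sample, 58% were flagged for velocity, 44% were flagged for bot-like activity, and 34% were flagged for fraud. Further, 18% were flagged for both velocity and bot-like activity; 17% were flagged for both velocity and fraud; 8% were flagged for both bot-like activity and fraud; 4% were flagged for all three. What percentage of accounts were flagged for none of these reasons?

Apply inclusion-exclusion:
P(union) = 58 + 44 + 34 − 18 − 17 − 8 + 4 = 97%
P(none) = 100% − 97% = 3%

3%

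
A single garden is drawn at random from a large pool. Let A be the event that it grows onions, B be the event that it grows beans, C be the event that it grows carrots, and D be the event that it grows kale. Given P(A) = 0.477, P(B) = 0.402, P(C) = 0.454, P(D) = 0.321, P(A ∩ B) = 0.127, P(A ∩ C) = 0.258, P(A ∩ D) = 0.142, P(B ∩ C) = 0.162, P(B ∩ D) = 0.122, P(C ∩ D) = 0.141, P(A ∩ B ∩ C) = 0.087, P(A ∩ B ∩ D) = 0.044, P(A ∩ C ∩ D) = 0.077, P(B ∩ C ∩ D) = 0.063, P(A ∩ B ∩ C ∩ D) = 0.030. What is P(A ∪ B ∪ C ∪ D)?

Inclusion–exclusion gives
P(A ∪ B ∪ C ∪ D) = 0.477 + 0.402 + 0.454 + 0.321 − 0.127 − 0.258 − 0.142 − 0.162 − 0.122 − 0.141 + 0.087 + 0.044 + 0.077 + 0.063 − 0.030 = 0.943

0.943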